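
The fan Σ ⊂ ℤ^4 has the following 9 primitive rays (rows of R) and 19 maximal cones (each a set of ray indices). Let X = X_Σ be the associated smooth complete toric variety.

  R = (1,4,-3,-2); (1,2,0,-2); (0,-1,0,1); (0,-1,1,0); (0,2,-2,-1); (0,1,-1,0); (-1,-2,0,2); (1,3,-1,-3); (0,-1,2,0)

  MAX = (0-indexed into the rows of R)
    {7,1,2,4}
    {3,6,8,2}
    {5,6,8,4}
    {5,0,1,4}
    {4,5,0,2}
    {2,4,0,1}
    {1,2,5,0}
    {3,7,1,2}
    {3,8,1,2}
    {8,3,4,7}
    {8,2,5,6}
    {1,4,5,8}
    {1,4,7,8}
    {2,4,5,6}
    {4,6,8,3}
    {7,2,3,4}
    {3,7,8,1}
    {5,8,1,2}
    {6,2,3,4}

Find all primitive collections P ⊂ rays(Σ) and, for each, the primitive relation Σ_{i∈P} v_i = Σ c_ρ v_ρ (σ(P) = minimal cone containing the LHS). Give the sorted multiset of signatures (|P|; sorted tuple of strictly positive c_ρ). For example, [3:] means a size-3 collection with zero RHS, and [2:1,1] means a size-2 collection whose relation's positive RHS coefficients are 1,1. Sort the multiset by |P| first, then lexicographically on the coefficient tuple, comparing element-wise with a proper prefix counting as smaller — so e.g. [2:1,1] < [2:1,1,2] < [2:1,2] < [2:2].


Minimal non-faces — 12 found among 9 rays, 19 max cones:

  {1,6}:  v_{1} + v_{6} = 0  ⇒ sig = [2:]
  {3,5}:  v_{3} + v_{5} = 0  ⇒ sig = [2:]
  {0,8}:  v_{0} + v_{8} = v_{1} + v_{5}  ⇒ sig = [2:1,1]
  {5,7}:  v_{5} + v_{7} = v_{1} + v_{4}  ⇒ sig = [2:1,1]
  {6,7}:  v_{6} + v_{7} = v_{3} + v_{4}  ⇒ sig = [2:1,1]
  {0,3}:  v_{0} + v_{3} = v_{1} + v_{2} + v_{4}  ⇒ sig = [2:1,1,1]
  {0,6}:  v_{0} + v_{6} = v_{2} + v_{4} + v_{5}  ⇒ sig = [2:1,1,1]
  {0,7}:  v_{0} + v_{7} = 2·v_{1} + v_{2} + 2·v_{4}  ⇒ sig = [2:1,2,2]
  {2,4,8}:  v_{2} + v_{4} + v_{8} = 0  ⇒ sig = [3:]
  {1,3,4}:  v_{1} + v_{3} + v_{4} = v_{7}  ⇒ sig = [3:1]
  {2,7,8}:  v_{2} + v_{7} + v_{8} = v_{1} + v_{3}  ⇒ sig = [3:1,1]
  {1,2,4,5}:  v_{1} + v_{2} + v_{4} + v_{5} = v_{0}  ⇒ sig = [4:1]

so the primitive-relation signature multiset is
[[2:], [2:], [2:1,1], [2:1,1], [2:1,1], [2:1,1,1], [2:1,1,1], [2:1,2,2], [3:], [3:1], [3:1,1], [4:1]]


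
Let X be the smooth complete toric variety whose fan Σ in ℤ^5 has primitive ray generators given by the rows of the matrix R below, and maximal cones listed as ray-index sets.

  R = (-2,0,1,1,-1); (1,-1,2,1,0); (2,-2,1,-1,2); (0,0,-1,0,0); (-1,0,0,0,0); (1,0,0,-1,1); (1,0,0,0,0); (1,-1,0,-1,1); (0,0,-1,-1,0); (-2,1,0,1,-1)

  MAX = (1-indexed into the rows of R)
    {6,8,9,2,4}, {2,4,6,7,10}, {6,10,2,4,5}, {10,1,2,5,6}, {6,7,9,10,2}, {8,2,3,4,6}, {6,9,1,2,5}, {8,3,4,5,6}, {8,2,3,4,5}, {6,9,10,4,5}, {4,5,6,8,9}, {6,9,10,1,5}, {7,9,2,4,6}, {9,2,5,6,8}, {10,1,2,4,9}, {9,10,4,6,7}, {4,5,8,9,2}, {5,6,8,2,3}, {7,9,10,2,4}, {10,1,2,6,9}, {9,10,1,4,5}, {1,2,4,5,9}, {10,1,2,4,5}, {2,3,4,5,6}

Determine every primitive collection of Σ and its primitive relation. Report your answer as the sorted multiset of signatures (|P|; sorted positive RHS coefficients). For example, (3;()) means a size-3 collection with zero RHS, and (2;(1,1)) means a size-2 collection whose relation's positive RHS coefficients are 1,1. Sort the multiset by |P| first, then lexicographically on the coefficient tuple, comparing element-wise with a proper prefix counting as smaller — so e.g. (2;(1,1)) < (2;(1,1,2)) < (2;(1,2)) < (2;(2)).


14 minimal non-faces of Δ(Σ) (on 10 rays):

  {5,7}:  v_{5} + v_{7} = 0  ⟹  sig = (2;())
  {8,10}:  v_{8} + v_{10} = v_{5}  ⟹  sig = (2;(1))
  {1,7}:  v_{1} + v_{7} = v_{2} + v_{9} + v_{10}  ⟹  sig = (2;(1,1,1))
  {3,7}:  v_{3} + v_{7} = v_{2} + v_{4} + v_{6} + v_{8}  ⟹  sig = (2;(1,1,1,1))
  {7,8}:  v_{7} + v_{8} = v_{2} + v_{4} + v_{6} + v_{9}  ⟹  sig = (2;(1,1,1,1))
  {3,10}:  v_{3} + v_{10} = v_{2} + v_{4} + 2·v_{5} + v_{6}  ⟹  sig = (2;(1,1,1,2))
  {1,3}:  v_{1} + v_{3} = v_{2} + 2·v_{5} + v_{8}  ⟹  sig = (2;(1,1,2))
  {1,8}:  v_{1} + v_{8} = v_{2} + 2·v_{5} + v_{9}  ⟹  sig = (2;(1,1,2))
  {3,9}:  v_{3} + v_{9} = 2·v_{8}  ⟹  sig = (2;(2))
  {1,4,6}:  v_{1} + v_{4} + v_{6} = v_{5}  ⟹  sig = (3;(1))
  {2,5,9,10}:  v_{2} + v_{5} + v_{9} + v_{10} = v_{1}  ⟹  sig = (4;(1))
  {2,4,6,9,10}:  v_{2} + v_{4} + v_{6} + v_{9} + v_{10} = 0  ⟹  sig = (5;())
  {2,4,5,6,8}:  v_{2} + v_{4} + v_{5} + v_{6} + v_{8} = v_{3}  ⟹  sig = (5;(1))
  {2,4,5,6,9}:  v_{2} + v_{4} + v_{5} + v_{6} + v_{9} = v_{8}  ⟹  sig = (5;(1))

Signatures (|P|; sorted positive RHS coefficients), sorted:
    |P|=2: 9 collections, coeffs (), (1), (1,1,1), (1,1,1,1), (1,1,1,1), (1,1,1,2), (1,1,2), (1,1,2), (2)
    |P|=3: 1 collection, coeffs (1)
    |P|=4: 1 collection, coeffs (1)
    |P|=5: 3 collections, coeffs (), (1), (1)


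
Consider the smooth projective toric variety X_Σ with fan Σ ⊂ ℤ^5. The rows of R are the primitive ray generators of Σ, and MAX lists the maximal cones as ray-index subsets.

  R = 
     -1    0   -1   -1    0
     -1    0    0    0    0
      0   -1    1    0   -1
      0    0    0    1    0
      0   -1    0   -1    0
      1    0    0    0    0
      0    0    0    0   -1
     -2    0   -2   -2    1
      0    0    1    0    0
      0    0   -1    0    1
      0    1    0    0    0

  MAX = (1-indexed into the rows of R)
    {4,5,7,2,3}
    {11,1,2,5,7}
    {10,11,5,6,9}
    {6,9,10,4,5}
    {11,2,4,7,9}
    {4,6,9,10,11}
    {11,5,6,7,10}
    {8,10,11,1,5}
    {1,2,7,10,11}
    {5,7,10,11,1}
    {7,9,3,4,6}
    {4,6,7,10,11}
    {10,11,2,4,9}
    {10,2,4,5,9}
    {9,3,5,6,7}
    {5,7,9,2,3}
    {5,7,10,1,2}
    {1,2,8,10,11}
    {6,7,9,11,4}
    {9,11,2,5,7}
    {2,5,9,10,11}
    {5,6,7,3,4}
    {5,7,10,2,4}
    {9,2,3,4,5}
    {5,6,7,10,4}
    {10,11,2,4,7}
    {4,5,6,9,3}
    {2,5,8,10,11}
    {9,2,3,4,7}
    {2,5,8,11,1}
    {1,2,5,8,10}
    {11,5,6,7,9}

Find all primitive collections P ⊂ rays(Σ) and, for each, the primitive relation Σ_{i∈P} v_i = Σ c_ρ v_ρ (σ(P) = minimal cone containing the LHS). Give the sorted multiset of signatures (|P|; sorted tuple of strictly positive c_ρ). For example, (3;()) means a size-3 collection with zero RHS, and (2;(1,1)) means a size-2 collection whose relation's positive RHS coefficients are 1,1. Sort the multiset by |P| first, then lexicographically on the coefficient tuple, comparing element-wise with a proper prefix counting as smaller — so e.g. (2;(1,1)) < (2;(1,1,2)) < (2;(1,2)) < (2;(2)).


Δ(Σ) — 11 vertices, 17 min non-faces:

  {2,6}:  v_{2} + v_{6} = 0 ; sig = (2;())
  {3,10}:  v_{3} + v_{10} = v_{4} + v_{5} ; sig = (2;(1,1))
  {3,11}:  v_{3} + v_{11} = v_{7} + v_{9} ; sig = (2;(1,1))
  {1,3}:  v_{1} + v_{3} = v_{2} + v_{5} + v_{7} ; sig = (2;(1,1,1))
  {1,4}:  v_{1} + v_{4} = v_{2} + v_{7} + v_{10} ; sig = (2;(1,1,1))
  {1,9}:  v_{1} + v_{9} = v_{2} + v_{5} + v_{11} ; sig = (2;(1,1,1))
  {3,8}:  v_{3} + v_{8} = v_{1} + v_{2} + v_{5} ; sig = (2;(1,1,1))
  {4,8}:  v_{4} + v_{8} = v_{1} + v_{2} + v_{10} ; sig = (2;(1,1,1))
  {1,6}:  v_{1} + v_{6} = v_{5} + v_{7} + v_{10} + v_{11} ; sig = (2;(1,1,1,1))
  {6,8}:  v_{6} + v_{8} = v_{1} + v_{5} + v_{10} + v_{11} ; sig = (2;(1,1,1,1))
  {8,9}:  v_{8} + v_{9} = 2·v_{2} + 2·v_{5} + v_{10} + 2·v_{11} ; sig = (2;(1,2,2,2))
  {7,8}:  v_{7} + v_{8} = 2·v_{1} ; sig = (2;(2))
  {4,5,11}:  v_{4} + v_{5} + v_{11} = 0 ; sig = (3;())
  {7,9,10}:  v_{7} + v_{9} + v_{10} = 0 ; sig = (3;())
  {4,5,7,9}:  v_{4} + v_{5} + v_{7} + v_{9} = v_{3} ; sig = (4;(1))
  {1,2,5,10,11}:  v_{1} + v_{2} + v_{5} + v_{10} + v_{11} = v_{8} ; sig = (5;(1))
  {2,5,7,10,11}:  v_{2} + v_{5} + v_{7} + v_{10} + v_{11} = v_{1} ; sig = (5;(1))

Hence PRS(X_Σ) =
[(2;()), (2;(1,1)), (2;(1,1)), (2;(1,1,1)), (2;(1,1,1)), (2;(1,1,1)), (2;(1,1,1)), (2;(1,1,1)), (2;(1,1,1,1)), (2;(1,1,1,1)), (2;(1,2,2,2)), (2;(2)), (3;()), (3;()), (4;(1)), (5;(1)), (5;(1))]


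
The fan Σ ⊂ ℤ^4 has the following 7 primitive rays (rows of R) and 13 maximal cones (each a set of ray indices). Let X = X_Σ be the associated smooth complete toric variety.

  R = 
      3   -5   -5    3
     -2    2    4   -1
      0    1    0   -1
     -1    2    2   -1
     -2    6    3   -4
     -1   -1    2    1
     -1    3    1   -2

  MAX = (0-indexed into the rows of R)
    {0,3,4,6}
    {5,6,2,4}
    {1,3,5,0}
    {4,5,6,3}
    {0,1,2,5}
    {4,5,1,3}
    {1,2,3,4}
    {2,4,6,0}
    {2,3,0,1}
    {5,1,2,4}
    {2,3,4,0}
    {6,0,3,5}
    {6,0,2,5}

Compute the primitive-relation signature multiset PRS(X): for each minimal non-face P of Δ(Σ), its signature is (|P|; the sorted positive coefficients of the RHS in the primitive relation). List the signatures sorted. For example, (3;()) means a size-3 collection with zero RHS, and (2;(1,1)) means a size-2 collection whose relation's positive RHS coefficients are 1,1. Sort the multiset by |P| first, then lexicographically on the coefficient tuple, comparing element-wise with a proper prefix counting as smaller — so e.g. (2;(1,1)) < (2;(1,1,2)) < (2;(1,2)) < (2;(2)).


Σ has 5 primitive collections:

  • {1,6}:  v_{1} + v_{6} = v_{4} + v_{5} ; sig = (2;(1,1))
  • {0,4,5}:  v_{0} + v_{4} + v_{5} = 0 ; sig = (3;())
  • {2,3,5}:  v_{2} + v_{3} + v_{5} = v_{1} ; sig = (3;(1))
  • {2,3,6}:  v_{2} + v_{3} + v_{6} = v_{4} ; sig = (3;(1))
  • {0,1,4}:  v_{0} + v_{1} + v_{4} = v_{2} + v_{3} ; sig = (3;(1,1))

Sorted signature multiset PRS(X):
    |P|=2: 1 collection, coeffs (1,1)
    |P|=3: 4 collections, coeffs (), (1), (1), (1,1)


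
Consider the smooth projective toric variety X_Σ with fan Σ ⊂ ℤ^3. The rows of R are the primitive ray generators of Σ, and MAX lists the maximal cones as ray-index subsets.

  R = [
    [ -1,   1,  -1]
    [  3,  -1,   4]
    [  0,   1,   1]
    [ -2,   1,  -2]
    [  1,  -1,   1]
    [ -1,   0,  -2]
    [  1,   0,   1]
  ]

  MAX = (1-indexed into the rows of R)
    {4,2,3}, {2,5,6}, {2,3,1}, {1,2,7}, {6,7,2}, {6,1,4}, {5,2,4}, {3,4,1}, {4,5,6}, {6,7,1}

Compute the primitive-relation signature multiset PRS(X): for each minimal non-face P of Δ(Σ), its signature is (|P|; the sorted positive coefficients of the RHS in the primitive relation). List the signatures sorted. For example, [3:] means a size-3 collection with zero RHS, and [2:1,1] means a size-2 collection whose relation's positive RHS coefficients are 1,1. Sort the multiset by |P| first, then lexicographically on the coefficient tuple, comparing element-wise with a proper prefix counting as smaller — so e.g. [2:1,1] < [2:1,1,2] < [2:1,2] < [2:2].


9 minimal non-faces of Δ(Σ) (on 7 rays):

  • {1,5}:  v_{1} + v_{5} = 0  ⇒ sig = [2:]
  • {3,6}:  v_{3} + v_{6} = v_{1}  ⇒ sig = [2:1]
  • {4,7}:  v_{4} + v_{7} = v_{1}  ⇒ sig = [2:1]
  • {3,5}:  v_{3} + v_{5} = v_{2} + v_{4}  ⇒ sig = [2:1,1]
  • {5,7}:  v_{5} + v_{7} = v_{2} + v_{6}  ⇒ sig = [2:1,1]
  • {3,7}:  v_{3} + v_{7} = 2·v_{1} + v_{2}  ⇒ sig = [2:1,2]
  • {2,4,6}:  v_{2} + v_{4} + v_{6} = 0  ⇒ sig = [3:]
  • {1,2,4}:  v_{1} + v_{2} + v_{4} = v_{3}  ⇒ sig = [3:1]
  • {1,2,6}:  v_{1} + v_{2} + v_{6} = v_{7}  ⇒ sig = [3:1]

Hence PRS(X_Σ) =
{ [2:],  [2:1] ×2,  [2:1,1] ×2,  [2:1,2],  [3:],  [3:1] ×2 }


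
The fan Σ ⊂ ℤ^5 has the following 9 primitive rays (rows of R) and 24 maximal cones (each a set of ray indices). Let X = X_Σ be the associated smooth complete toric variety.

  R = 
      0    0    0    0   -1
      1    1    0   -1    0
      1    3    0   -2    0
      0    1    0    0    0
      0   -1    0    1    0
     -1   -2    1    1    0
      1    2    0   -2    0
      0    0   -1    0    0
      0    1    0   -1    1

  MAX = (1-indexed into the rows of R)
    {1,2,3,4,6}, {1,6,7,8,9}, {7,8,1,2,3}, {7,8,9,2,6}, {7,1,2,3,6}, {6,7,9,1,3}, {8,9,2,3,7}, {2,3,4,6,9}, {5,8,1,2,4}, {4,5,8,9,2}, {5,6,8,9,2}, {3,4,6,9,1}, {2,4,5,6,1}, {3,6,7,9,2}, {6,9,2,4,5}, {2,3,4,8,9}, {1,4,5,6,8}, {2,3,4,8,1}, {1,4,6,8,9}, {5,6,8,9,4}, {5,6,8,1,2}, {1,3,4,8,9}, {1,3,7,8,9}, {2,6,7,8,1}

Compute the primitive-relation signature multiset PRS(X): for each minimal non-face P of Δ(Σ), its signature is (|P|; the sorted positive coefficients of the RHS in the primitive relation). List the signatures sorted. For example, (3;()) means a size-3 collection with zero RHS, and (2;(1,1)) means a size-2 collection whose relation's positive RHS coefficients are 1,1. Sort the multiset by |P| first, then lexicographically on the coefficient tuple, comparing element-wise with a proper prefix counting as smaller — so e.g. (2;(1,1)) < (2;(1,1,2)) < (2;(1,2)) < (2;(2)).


|primitive collections| = 7. Relations:

  P={4,7}:  v_{4} + v_{7} = v_{3}  ⟹  sig = (2;(1))
  P={5,7}:  v_{5} + v_{7} = v_{2}  ⟹  sig = (2;(1))
  P={3,5}:  v_{3} + v_{5} = v_{2} + v_{4}  ⟹  sig = (2;(1,1))
  P={1,5,9}:  v_{1} + v_{5} + v_{9} = 0  ⟹  sig = (3;())
  P={1,2,9}:  v_{1} + v_{2} + v_{9} = v_{7}  ⟹  sig = (3;(1))
  P={3,6,8}:  v_{3} + v_{6} + v_{8} = v_{1} + v_{9}  ⟹  sig = (3;(1,1))
  P={2,4,6,8}:  v_{2} + v_{4} + v_{6} + v_{8} = 0  ⟹  sig = (4;())

so the primitive-relation signature multiset is
    |P|=2: 3 collections, coeffs (1), (1), (1,1)
    |P|=3: 3 collections, coeffs (), (1), (1,1)
    |P|=4: 1 collection, coeffs ()


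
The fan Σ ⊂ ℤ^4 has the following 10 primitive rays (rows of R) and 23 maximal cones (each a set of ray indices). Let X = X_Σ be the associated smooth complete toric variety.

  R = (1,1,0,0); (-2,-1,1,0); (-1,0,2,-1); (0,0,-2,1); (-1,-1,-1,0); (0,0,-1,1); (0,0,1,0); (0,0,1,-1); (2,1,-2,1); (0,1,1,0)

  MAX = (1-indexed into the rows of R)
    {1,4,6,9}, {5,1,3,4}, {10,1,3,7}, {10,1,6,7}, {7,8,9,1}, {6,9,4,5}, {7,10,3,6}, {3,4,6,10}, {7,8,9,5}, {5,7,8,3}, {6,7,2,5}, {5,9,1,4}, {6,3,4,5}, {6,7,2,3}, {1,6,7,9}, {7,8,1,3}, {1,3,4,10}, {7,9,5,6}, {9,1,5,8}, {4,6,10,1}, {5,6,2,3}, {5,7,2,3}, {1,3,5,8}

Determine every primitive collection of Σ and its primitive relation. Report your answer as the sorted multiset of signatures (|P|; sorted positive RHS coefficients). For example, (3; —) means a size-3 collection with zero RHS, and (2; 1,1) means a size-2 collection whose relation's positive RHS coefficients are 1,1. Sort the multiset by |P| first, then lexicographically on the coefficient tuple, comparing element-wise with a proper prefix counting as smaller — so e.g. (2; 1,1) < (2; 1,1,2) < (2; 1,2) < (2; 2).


Σ has 16 primitive collections:

  P={6,8}:  v_{6} + v_{8} = 0 — sig = (2; —)
  P={2,9}:  v_{2} + v_{9} = v_{6} — sig = (2; 1)
  P={3,9}:  v_{3} + v_{9} = v_{1} — sig = (2; 1)
  P={4,7}:  v_{4} + v_{7} = v_{6} — sig = (2; 1)
  P={1,2}:  v_{1} + v_{2} = v_{3} + v_{6} — sig = (2; 1,1)
  P={4,8}:  v_{4} + v_{8} = v_{1} + v_{5} — sig = (2; 1,1)
  P={5,10}:  v_{5} + v_{10} = v_{3} + v_{4} — sig = (2; 1,1)
  P={8,10}:  v_{8} + v_{10} = v_{1} + v_{3} — sig = (2; 1,1)
  P={2,8}:  v_{2} + v_{8} = v_{3} + v_{5} + v_{7} — sig = (2; 1,1,1)
  P={2,4}:  v_{2} + v_{4} = v_{3} + v_{5} + 2·v_{6} — sig = (2; 1,1,2)
  P={9,10}:  v_{9} + v_{10} = 2·v_{1} + v_{6} — sig = (2; 1,2)
  P={2,10}:  v_{2} + v_{10} = 2·v_{3} + 2·v_{6} — sig = (2; 2,2)
  P={1,5,7}:  v_{1} + v_{5} + v_{7} = 0 — sig = (3; —)
  P={1,3,6}:  v_{1} + v_{3} + v_{6} = v_{10} — sig = (3; 1)
  P={1,5,6}:  v_{1} + v_{5} + v_{6} = v_{4} — sig = (3; 1)
  P={3,5,6,7}:  v_{3} + v_{5} + v_{6} + v_{7} = v_{2} — sig = (4; 1)

so the primitive-relation signature multiset is
    (2; —)
    (2; 1)
    (2; 1)
    (2; 1)
    (2; 1,1)
    (2; 1,1)
    (2; 1,1)
    (2; 1,1)
    (2; 1,1,1)
    (2; 1,1,2)
    (2; 1,2)
    (2; 2,2)
    (3; —)
    (3; 1)
    (3; 1)
    (4; 1)


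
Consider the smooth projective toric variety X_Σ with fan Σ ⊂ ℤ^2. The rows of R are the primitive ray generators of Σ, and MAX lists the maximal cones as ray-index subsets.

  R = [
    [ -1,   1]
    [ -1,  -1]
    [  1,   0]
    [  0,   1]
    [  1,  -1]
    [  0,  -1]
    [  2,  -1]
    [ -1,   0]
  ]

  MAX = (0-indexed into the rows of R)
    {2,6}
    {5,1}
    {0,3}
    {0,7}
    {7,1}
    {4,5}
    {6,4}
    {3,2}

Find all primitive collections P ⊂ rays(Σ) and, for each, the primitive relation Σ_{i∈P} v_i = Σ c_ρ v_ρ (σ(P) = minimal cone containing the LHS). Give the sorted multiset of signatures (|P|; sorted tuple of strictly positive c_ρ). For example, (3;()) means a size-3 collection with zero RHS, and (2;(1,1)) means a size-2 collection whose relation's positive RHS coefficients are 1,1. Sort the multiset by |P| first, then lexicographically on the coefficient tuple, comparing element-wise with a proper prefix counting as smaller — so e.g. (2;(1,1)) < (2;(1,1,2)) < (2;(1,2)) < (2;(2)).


Σ has 20 primitive collections:

  P={0,4}:  v_{0} + v_{4} = 0 — sig = (2;())
  P={2,7}:  v_{2} + v_{7} = 0 — sig = (2;())
  P={3,5}:  v_{3} + v_{5} = 0 — sig = (2;())
  P={0,2}:  v_{0} + v_{2} = v_{3} — sig = (2;(1))
  P={0,5}:  v_{0} + v_{5} = v_{7} — sig = (2;(1))
  P={0,6}:  v_{0} + v_{6} = v_{2} — sig = (2;(1))
  P={1,2}:  v_{1} + v_{2} = v_{5} — sig = (2;(1))
  P={1,3}:  v_{1} + v_{3} = v_{7} — sig = (2;(1))
  P={2,4}:  v_{2} + v_{4} = v_{6} — sig = (2;(1))
  P={2,5}:  v_{2} + v_{5} = v_{4} — sig = (2;(1))
  P={3,4}:  v_{3} + v_{4} = v_{2} — sig = (2;(1))
  P={3,7}:  v_{3} + v_{7} = v_{0} — sig = (2;(1))
  P={4,7}:  v_{4} + v_{7} = v_{5} — sig = (2;(1))
  P={5,7}:  v_{5} + v_{7} = v_{1} — sig = (2;(1))
  P={6,7}:  v_{6} + v_{7} = v_{4} — sig = (2;(1))
  P={1,6}:  v_{1} + v_{6} = v_{4} + v_{5} — sig = (2;(1,1))
  P={0,1}:  v_{0} + v_{1} = 2·v_{7} — sig = (2;(2))
  P={1,4}:  v_{1} + v_{4} = 2·v_{5} — sig = (2;(2))
  P={3,6}:  v_{3} + v_{6} = 2·v_{2} — sig = (2;(2))
  P={5,6}:  v_{5} + v_{6} = 2·v_{4} — sig = (2;(2))

Hence PRS(X_Σ) =
{ (2;()) ×3,  (2;(1)) ×12,  (2;(1,1)),  (2;(2)) ×4 }


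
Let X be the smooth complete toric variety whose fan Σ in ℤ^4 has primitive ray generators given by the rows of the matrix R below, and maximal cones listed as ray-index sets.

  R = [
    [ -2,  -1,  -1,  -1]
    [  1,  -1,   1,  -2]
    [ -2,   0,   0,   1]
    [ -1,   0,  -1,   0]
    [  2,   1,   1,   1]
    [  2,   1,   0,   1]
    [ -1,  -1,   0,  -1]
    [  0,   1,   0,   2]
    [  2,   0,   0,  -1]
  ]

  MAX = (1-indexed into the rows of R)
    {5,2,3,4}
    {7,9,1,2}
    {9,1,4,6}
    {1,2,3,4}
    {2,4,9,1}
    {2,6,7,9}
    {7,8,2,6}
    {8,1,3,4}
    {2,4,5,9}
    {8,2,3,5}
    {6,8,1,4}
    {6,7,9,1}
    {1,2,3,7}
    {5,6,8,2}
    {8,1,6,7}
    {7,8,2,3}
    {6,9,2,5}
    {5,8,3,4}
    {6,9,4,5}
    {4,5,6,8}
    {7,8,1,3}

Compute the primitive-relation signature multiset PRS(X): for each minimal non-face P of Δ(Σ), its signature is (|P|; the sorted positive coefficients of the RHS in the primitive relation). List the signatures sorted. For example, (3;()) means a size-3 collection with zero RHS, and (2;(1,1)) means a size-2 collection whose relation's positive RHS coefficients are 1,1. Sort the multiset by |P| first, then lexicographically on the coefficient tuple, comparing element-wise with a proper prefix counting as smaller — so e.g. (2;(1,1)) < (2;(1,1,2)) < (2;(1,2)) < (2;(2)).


Primitive collections (10):

  P={1,5}:  v_{1} + v_{5} = 0 ; sig = (2;())
  P={3,9}:  v_{3} + v_{9} = 0 ; sig = (2;())
  P={3,6}:  v_{3} + v_{6} = v_{8} ; sig = (2;(1))
  P={4,7}:  v_{4} + v_{7} = v_{1} ; sig = (2;(1))
  P={8,9}:  v_{8} + v_{9} = v_{6} ; sig = (2;(1))
  P={5,7}:  v_{5} + v_{7} = v_{2} + v_{8} ; sig = (2;(1,1))
  P={2,4,8}:  v_{2} + v_{4} + v_{8} = 0 ; sig = (3;())
  P={1,2,8}:  v_{1} + v_{2} + v_{8} = v_{7} ; sig = (3;(1))
  P={2,4,6}:  v_{2} + v_{4} + v_{6} = v_{9} ; sig = (3;(1))
  P={1,2,6}:  v_{1} + v_{2} + v_{6} = v_{7} + v_{9} ; sig = (3;(1,1))

Hence PRS(X_Σ) =
[(2;()), (2;()), (2;(1)), (2;(1)), (2;(1)), (2;(1,1)), (3;()), (3;(1)), (3;(1)), (3;(1,1))]


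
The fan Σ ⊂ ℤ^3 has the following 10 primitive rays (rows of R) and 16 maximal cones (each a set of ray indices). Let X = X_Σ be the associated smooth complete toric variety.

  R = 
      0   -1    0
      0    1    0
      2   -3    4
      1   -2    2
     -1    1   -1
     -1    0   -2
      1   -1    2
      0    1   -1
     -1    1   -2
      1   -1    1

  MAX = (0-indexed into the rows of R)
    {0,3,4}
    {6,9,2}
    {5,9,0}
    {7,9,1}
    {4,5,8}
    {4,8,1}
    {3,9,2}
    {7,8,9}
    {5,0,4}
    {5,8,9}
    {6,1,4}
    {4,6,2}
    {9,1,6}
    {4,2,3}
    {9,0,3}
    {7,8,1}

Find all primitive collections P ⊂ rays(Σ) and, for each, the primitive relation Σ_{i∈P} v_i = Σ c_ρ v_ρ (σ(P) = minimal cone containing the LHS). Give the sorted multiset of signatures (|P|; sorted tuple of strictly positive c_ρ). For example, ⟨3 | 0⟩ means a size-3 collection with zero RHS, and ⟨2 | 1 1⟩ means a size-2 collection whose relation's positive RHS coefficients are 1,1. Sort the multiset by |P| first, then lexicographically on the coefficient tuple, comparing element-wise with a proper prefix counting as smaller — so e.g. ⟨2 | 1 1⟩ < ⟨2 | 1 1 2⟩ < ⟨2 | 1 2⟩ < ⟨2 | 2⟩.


Primitive collections (22):

  P = {0,1}:  v_{0} + v_{1} = 0  ⇒ sig = ⟨2 | 0⟩
  P = {4,9}:  v_{4} + v_{9} = 0  ⇒ sig = ⟨2 | 0⟩
  P = {6,8}:  v_{6} + v_{8} = 0  ⇒ sig = ⟨2 | 0⟩
  P = {0,6}:  v_{0} + v_{6} = v_{3}  ⇒ sig = ⟨2 | 1⟩
  P = {0,8}:  v_{0} + v_{8} = v_{5}  ⇒ sig = ⟨2 | 1⟩
  P = {1,3}:  v_{1} + v_{3} = v_{6}  ⇒ sig = ⟨2 | 1⟩
  P = {1,5}:  v_{1} + v_{5} = v_{8}  ⇒ sig = ⟨2 | 1⟩
  P = {2,8}:  v_{2} + v_{8} = v_{3}  ⇒ sig = ⟨2 | 1⟩
  P = {3,6}:  v_{3} + v_{6} = v_{2}  ⇒ sig = ⟨2 | 1⟩
  P = {3,7}:  v_{3} + v_{7} = v_{9}  ⇒ sig = ⟨2 | 1⟩
  P = {3,8}:  v_{3} + v_{8} = v_{0}  ⇒ sig = ⟨2 | 1⟩
  P = {5,6}:  v_{5} + v_{6} = v_{0}  ⇒ sig = ⟨2 | 1⟩
  P = {0,7}:  v_{0} + v_{7} = v_{8} + v_{9}  ⇒ sig = ⟨2 | 1 1⟩
  P = {2,5}:  v_{2} + v_{5} = v_{0} + v_{3}  ⇒ sig = ⟨2 | 1 1⟩
  P = {2,7}:  v_{2} + v_{7} = v_{6} + v_{9}  ⇒ sig = ⟨2 | 1 1⟩
  P = {4,7}:  v_{4} + v_{7} = v_{1} + v_{8}  ⇒ sig = ⟨2 | 1 1⟩
  P = {6,7}:  v_{6} + v_{7} = v_{1} + v_{9}  ⇒ sig = ⟨2 | 1 1⟩
  P = {5,7}:  v_{5} + v_{7} = 2·v_{8} + v_{9}  ⇒ sig = ⟨2 | 1 2⟩
  P = {0,2}:  v_{0} + v_{2} = 2·v_{3}  ⇒ sig = ⟨2 | 2⟩
  P = {1,2}:  v_{1} + v_{2} = 2·v_{6}  ⇒ sig = ⟨2 | 2⟩
  P = {3,5}:  v_{3} + v_{5} = 2·v_{0}  ⇒ sig = ⟨2 | 2⟩
  P = {1,8,9}:  v_{1} + v_{8} + v_{9} = v_{7}  ⇒ sig = ⟨3 | 1⟩

Signatures (|P|; sorted positive RHS coefficients), sorted:
    ⟨2 | 0⟩
    ⟨2 | 0⟩
    ⟨2 | 0⟩
    ⟨2 | 1⟩
    ⟨2 | 1⟩
    ⟨2 | 1⟩
    ⟨2 | 1⟩
    ⟨2 | 1⟩
    ⟨2 | 1⟩
    ⟨2 | 1⟩
    ⟨2 | 1⟩
    ⟨2 | 1⟩
    ⟨2 | 1 1⟩
    ⟨2 | 1 1⟩
    ⟨2 | 1 1⟩
    ⟨2 | 1 1⟩
    ⟨2 | 1 1⟩
    ⟨2 | 1 2⟩
    ⟨2 | 2⟩
    ⟨2 | 2⟩
    ⟨2 | 2⟩
    ⟨3 | 1⟩


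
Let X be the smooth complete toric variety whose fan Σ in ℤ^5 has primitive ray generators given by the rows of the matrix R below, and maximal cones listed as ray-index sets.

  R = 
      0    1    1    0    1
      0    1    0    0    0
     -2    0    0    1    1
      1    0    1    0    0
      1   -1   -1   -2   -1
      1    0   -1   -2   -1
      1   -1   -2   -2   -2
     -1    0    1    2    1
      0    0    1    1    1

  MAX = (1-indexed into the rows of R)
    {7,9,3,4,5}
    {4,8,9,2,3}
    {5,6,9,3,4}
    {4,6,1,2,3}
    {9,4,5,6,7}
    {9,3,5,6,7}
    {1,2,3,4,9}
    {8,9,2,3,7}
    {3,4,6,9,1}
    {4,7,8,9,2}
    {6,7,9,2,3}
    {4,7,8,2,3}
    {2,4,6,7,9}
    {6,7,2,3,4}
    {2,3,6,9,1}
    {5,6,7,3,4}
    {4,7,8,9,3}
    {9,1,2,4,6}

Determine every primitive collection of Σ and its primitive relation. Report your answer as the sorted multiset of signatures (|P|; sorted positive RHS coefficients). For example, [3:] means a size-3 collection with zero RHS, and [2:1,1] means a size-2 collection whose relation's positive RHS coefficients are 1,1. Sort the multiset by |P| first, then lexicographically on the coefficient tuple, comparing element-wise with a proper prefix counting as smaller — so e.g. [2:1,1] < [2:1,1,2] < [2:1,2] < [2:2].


Minimal non-faces — 9 found among 9 rays, 18 max cones:

  P={6,8}:  v_{6} + v_{8} = 0 — sig = [2:]
  P={1,7}:  v_{1} + v_{7} = v_{6} — sig = [2:1]
  P={2,5}:  v_{2} + v_{5} = v_{6} — sig = [2:1]
  P={1,8}:  v_{1} + v_{8} = v_{2} + v_{3} + v_{4} + v_{9} — sig = [2:1,1,1,1]
  P={5,8}:  v_{5} + v_{8} = v_{3} + v_{4} + v_{7} + v_{9} — sig = [2:1,1,1,1]
  P={1,5}:  v_{1} + v_{5} = v_{3} + v_{4} + 2·v_{6} + v_{9} — sig = [2:1,1,1,2]
  P={2,3,4,7,9}:  v_{2} + v_{3} + v_{4} + v_{7} + v_{9} = 0 — sig = [5:]
  P={2,3,4,6,9}:  v_{2} + v_{3} + v_{4} + v_{6} + v_{9} = v_{1} — sig = [5:1]
  P={3,4,6,7,9}:  v_{3} + v_{4} + v_{6} + v_{7} + v_{9} = v_{5} — sig = [5:1]

Sorted signature multiset PRS(X):
    |P|=2: 6 collections, coeffs (), (1), (1), (1,1,1,1), (1,1,1,1), (1,1,1,2)
    |P|=5: 3 collections, coeffs (), (1), (1)


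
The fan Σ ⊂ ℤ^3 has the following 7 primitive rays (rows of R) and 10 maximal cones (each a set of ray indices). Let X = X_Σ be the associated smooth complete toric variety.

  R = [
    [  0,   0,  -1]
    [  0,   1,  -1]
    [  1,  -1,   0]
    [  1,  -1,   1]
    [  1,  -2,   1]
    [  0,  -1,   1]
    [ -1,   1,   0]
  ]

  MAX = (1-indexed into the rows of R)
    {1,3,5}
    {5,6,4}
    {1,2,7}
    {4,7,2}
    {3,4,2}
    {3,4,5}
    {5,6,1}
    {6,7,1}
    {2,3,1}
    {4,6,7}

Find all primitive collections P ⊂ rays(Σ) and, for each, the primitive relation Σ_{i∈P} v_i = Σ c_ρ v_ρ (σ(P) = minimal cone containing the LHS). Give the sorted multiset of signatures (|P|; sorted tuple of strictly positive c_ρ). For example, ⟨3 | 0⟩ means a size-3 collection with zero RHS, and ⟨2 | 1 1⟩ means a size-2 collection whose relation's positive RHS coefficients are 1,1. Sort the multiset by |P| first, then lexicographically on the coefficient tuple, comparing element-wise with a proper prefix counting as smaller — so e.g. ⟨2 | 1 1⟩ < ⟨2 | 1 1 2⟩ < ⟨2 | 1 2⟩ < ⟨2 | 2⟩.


6 minimal non-faces of Δ(Σ) (on 7 rays):

  • {2,6}:  v_{2} + v_{6} = 0 — sig = ⟨2 | 0⟩
  • {3,7}:  v_{3} + v_{7} = 0 — sig = ⟨2 | 0⟩
  • {1,4}:  v_{1} + v_{4} = v_{3} — sig = ⟨2 | 1⟩
  • {2,5}:  v_{2} + v_{5} = v_{3} — sig = ⟨2 | 1⟩
  • {3,6}:  v_{3} + v_{6} = v_{5} — sig = ⟨2 | 1⟩
  • {5,7}:  v_{5} + v_{7} = v_{6} — sig = ⟨2 | 1⟩

so the primitive-relation signature multiset is
    ⟨2 | 0⟩
    ⟨2 | 0⟩
    ⟨2 | 1⟩
    ⟨2 | 1⟩
    ⟨2 | 1⟩
    ⟨2 | 1⟩


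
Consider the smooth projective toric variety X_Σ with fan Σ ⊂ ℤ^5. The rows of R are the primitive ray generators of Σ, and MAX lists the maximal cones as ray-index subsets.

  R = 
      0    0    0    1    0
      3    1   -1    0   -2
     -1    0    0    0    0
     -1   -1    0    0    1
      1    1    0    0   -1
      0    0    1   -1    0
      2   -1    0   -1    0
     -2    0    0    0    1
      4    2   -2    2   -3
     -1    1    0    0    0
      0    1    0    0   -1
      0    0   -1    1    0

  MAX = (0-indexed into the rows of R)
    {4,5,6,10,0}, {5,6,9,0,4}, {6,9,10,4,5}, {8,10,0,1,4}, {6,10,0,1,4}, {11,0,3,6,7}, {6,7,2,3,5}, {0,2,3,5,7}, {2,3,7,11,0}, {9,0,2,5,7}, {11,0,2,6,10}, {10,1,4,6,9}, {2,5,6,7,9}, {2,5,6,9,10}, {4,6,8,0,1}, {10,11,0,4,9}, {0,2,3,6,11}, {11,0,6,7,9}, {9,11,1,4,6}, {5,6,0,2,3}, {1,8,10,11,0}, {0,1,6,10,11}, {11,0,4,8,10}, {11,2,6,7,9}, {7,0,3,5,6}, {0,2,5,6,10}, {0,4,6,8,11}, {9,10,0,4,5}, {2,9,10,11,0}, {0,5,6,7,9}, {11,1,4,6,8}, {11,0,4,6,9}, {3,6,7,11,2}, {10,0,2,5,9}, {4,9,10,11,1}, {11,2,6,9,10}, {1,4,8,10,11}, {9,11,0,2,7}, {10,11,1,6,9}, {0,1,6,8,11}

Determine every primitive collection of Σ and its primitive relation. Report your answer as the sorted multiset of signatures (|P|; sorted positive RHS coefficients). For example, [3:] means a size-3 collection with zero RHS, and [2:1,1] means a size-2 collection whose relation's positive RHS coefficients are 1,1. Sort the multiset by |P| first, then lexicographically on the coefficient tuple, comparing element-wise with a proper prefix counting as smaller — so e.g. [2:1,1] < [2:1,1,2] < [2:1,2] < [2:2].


23 collections generate NE(X_Σ); each relation:

  P = {3,4}:  v_{3} + v_{4} = 0 — sig = [2:]
  P = {5,11}:  v_{5} + v_{11} = 0 — sig = [2:]
  P = {2,4}:  v_{2} + v_{4} = v_{10} — sig = [2:1]
  P = {3,9}:  v_{3} + v_{9} = v_{7} — sig = [2:1]
  P = {3,10}:  v_{3} + v_{10} = v_{2} — sig = [2:1]
  P = {4,7}:  v_{4} + v_{7} = v_{9} — sig = [2:1]
  P = {7,10}:  v_{7} + v_{10} = v_{2} + v_{9} — sig = [2:1,1]
  P = {1,3}:  v_{1} + v_{3} = v_{6} + v_{10} + v_{11} — sig = [2:1,1,1]
  P = {1,5}:  v_{1} + v_{5} = v_{4} + v_{6} + v_{10} — sig = [2:1,1,1]
  P = {3,8}:  v_{3} + v_{8} = v_{0} + v_{1} + v_{11} — sig = [2:1,1,1]
  P = {5,8}:  v_{5} + v_{8} = v_{0} + v_{1} + v_{4} — sig = [2:1,1,1]
  P = {1,7}:  v_{1} + v_{7} = v_{6} + v_{9} + v_{10} + v_{11} — sig = [2:1,1,1,1]
  P = {2,8}:  v_{2} + v_{8} = v_{0} + v_{1} + v_{10} + v_{11} — sig = [2:1,1,1,1]
  P = {1,2}:  v_{1} + v_{2} = v_{6} + 2·v_{10} + v_{11} — sig = [2:1,1,2]
  P = {7,8}:  v_{7} + v_{8} = 2·v_{4} + 2·v_{11} — sig = [2:2,2]
  P = {8,9}:  v_{8} + v_{9} = 3·v_{4} + 2·v_{11} — sig = [2:2,3]
  P = {0,1,9}:  v_{0} + v_{1} + v_{9} = 2·v_{4} + v_{11} — sig = [3:1,2]
  P = {6,8,10}:  v_{6} + v_{8} + v_{10} = v_{0} + 2·v_{1} — sig = [3:1,2]
  P = {0,2,6,9}:  v_{0} + v_{2} + v_{6} + v_{9} = 0 — sig = [4:]
  P = {0,1,4,11}:  v_{0} + v_{1} + v_{4} + v_{11} = v_{8} — sig = [4:1]
  P = {0,2,6,7}:  v_{0} + v_{2} + v_{6} + v_{7} = v_{3} — sig = [4:1]
  P = {0,6,9,10}:  v_{0} + v_{6} + v_{9} + v_{10} = v_{4} — sig = [4:1]
  P = {4,6,10,11}:  v_{4} + v_{6} + v_{10} + v_{11} = v_{1} — sig = [4:1]

Sorted signature multiset PRS(X):
{ [2:] ×2,  [2:1] ×4,  [2:1,1],  [2:1,1,1] ×4,  [2:1,1,1,1] ×2,  [2:1,1,2],  [2:2,2],  [2:2,3],  [3:1,2] ×2,  [4:],  [4:1] ×4 }


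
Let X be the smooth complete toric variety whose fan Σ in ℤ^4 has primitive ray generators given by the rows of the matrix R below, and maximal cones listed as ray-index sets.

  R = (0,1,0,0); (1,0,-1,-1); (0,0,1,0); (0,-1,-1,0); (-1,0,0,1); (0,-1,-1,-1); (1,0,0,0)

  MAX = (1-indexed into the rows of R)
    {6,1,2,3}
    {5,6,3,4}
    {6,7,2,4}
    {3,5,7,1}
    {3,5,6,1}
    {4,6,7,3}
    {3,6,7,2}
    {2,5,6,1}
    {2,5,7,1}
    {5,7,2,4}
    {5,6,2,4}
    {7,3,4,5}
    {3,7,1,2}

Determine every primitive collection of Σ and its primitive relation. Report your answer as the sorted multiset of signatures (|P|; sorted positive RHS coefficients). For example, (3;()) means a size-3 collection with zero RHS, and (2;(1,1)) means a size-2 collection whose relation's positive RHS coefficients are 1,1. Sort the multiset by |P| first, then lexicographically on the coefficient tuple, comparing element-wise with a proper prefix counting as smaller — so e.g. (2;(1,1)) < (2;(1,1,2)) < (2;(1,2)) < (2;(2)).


5 collections generate NE(X_Σ); each relation:

  • {1,4}:  v_{1} + v_{4} = v_{2} + v_{5} — sig = (2;(1,1))
  • {2,3,5}:  v_{2} + v_{3} + v_{5} = 0 — sig = (3;())
  • {1,6,7}:  v_{1} + v_{6} + v_{7} = v_{2} — sig = (3;(1))
  • {5,6,7}:  v_{5} + v_{6} + v_{7} = v_{4} — sig = (3;(1))
  • {2,3,4}:  v_{2} + v_{3} + v_{4} = v_{6} + v_{7} — sig = (3;(1,1))

Signatures (|P|; sorted positive RHS coefficients), sorted:
    |P|=2: 1 collection, coeffs (1,1)
    |P|=3: 4 collections, coeffs (), (1), (1), (1,1)


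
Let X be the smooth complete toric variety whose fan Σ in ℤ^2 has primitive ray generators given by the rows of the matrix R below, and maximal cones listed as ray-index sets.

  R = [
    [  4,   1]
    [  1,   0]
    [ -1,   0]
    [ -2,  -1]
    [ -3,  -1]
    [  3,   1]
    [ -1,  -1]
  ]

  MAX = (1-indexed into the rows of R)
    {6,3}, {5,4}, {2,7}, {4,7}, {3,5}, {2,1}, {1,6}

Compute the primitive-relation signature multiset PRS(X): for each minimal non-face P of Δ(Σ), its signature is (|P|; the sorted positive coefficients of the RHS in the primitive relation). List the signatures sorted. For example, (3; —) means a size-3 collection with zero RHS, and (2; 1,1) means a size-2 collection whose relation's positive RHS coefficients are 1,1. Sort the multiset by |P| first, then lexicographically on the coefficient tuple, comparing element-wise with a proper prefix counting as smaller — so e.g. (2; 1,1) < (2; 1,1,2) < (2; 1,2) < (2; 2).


|primitive collections| = 14. Relations:

  {2,3}:  v_{2} + v_{3} = 0 — sig = (2; —)
  {5,6}:  v_{5} + v_{6} = 0 — sig = (2; —)
  {1,3}:  v_{1} + v_{3} = v_{6} — sig = (2; 1)
  {1,5}:  v_{1} + v_{5} = v_{2} — sig = (2; 1)
  {2,4}:  v_{2} + v_{4} = v_{7} — sig = (2; 1)
  {2,5}:  v_{2} + v_{5} = v_{4} — sig = (2; 1)
  {2,6}:  v_{2} + v_{6} = v_{1} — sig = (2; 1)
  {3,4}:  v_{3} + v_{4} = v_{5} — sig = (2; 1)
  {3,7}:  v_{3} + v_{7} = v_{4} — sig = (2; 1)
  {4,6}:  v_{4} + v_{6} = v_{2} — sig = (2; 1)
  {1,4}:  v_{1} + v_{4} = 2·v_{2} — sig = (2; 2)
  {5,7}:  v_{5} + v_{7} = 2·v_{4} — sig = (2; 2)
  {6,7}:  v_{6} + v_{7} = 2·v_{2} — sig = (2; 2)
  {1,7}:  v_{1} + v_{7} = 3·v_{2} — sig = (2; 3)

so the primitive-relation signature multiset is
{ (2; —) ×2,  (2; 1) ×8,  (2; 2) ×3,  (2; 3) }


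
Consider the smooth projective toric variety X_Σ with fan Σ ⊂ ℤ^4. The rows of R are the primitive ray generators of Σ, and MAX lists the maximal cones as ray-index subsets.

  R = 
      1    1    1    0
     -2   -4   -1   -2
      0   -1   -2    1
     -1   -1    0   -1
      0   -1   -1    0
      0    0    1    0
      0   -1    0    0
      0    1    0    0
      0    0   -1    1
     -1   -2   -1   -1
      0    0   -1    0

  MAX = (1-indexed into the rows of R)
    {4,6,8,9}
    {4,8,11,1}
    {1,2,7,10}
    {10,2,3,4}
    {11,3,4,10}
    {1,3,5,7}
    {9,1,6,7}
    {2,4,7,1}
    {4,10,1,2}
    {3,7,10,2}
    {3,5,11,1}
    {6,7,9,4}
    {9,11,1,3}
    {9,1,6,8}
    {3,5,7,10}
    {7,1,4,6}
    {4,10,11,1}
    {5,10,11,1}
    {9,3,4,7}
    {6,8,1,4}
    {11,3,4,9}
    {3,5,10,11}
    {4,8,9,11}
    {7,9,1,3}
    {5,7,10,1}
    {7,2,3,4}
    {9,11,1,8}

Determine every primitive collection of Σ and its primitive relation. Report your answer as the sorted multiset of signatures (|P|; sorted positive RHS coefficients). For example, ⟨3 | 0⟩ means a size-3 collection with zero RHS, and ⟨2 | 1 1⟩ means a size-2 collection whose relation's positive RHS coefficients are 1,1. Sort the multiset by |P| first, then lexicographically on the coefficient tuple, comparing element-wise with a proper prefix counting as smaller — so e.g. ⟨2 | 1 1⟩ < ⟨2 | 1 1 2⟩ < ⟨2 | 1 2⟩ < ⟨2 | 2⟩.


Minimal non-faces — 22 found among 11 rays, 27 max cones:

  P={6,11}:  v_{6} + v_{11} = 0  so sig = ⟨2 | 0⟩
  P={7,8}:  v_{7} + v_{8} = 0  so sig = ⟨2 | 0⟩
  P={4,5}:  v_{4} + v_{5} = v_{10}  so sig = ⟨2 | 1⟩
  P={5,6}:  v_{5} + v_{6} = v_{7}  so sig = ⟨2 | 1⟩
  P={5,8}:  v_{5} + v_{8} = v_{11}  so sig = ⟨2 | 1⟩
  P={5,9}:  v_{5} + v_{9} = v_{3}  so sig = ⟨2 | 1⟩
  P={7,11}:  v_{7} + v_{11} = v_{5}  so sig = ⟨2 | 1⟩
  P={2,8}:  v_{2} + v_{8} = v_{4} + v_{10}  so sig = ⟨2 | 1 1⟩
  P={3,6}:  v_{3} + v_{6} = v_{7} + v_{9}  so sig = ⟨2 | 1 1⟩
  P={3,8}:  v_{3} + v_{8} = v_{9} + v_{11}  so sig = ⟨2 | 1 1⟩
  P={6,10}:  v_{6} + v_{10} = v_{4} + v_{7}  so sig = ⟨2 | 1 1⟩
  P={8,10}:  v_{8} + v_{10} = v_{4} + v_{11}  so sig = ⟨2 | 1 1⟩
  P={9,10}:  v_{9} + v_{10} = v_{3} + v_{4}  so sig = ⟨2 | 1 1⟩
  P={2,9}:  v_{2} + v_{9} = v_{3} + 2·v_{4} + v_{7}  so sig = ⟨2 | 1 1 2⟩
  P={2,5}:  v_{2} + v_{5} = v_{7} + 2·v_{10}  so sig = ⟨2 | 1 2⟩
  P={2,11}:  v_{2} + v_{11} = 2·v_{10}  so sig = ⟨2 | 2⟩
  P={2,6}:  v_{2} + v_{6} = 2·v_{4} + 2·v_{7}  so sig = ⟨2 | 2 2⟩
  P={1,4,9}:  v_{1} + v_{4} + v_{9} = 0  so sig = ⟨3 | 0⟩
  P={1,3,4}:  v_{1} + v_{3} + v_{4} = v_{5}  so sig = ⟨3 | 1⟩
  P={4,7,10}:  v_{4} + v_{7} + v_{10} = v_{2}  so sig = ⟨3 | 1⟩
  P={1,2,3}:  v_{1} + v_{2} + v_{3} = v_{5} + v_{7} + v_{10}  so sig = ⟨3 | 1 1 1⟩
  P={1,3,10}:  v_{1} + v_{3} + v_{10} = 2·v_{5}  so sig = ⟨3 | 2⟩

Hence PRS(X_Σ) =
{ ⟨2 | 0⟩ ×2,  ⟨2 | 1⟩ ×5,  ⟨2 | 1 1⟩ ×6,  ⟨2 | 1 1 2⟩,  ⟨2 | 1 2⟩,  ⟨2 | 2⟩,  ⟨2 | 2 2⟩,  ⟨3 | 0⟩,  ⟨3 | 1⟩ ×2,  ⟨3 | 1 1 1⟩,  ⟨3 | 2⟩ }


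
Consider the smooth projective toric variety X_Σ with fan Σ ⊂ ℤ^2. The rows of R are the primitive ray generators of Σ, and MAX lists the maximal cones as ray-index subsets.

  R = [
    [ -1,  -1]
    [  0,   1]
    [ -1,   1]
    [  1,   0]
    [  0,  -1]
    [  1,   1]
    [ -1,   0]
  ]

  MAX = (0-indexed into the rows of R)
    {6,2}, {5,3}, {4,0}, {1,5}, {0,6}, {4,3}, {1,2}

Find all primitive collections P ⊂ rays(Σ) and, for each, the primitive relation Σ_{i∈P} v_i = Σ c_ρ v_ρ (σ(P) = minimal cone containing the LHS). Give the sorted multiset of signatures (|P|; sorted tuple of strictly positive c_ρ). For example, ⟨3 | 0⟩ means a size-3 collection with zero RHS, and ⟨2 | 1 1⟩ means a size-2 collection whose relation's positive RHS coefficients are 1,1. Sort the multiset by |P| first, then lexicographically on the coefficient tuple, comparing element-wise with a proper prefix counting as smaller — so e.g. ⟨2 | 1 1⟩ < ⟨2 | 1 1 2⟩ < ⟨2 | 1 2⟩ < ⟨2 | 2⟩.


14 collections generate NE(X_Σ); each relation:

  P={0,5}:  v_{0} + v_{5} = 0 ; sig = ⟨2 | 0⟩
  P={1,4}:  v_{1} + v_{4} = 0 ; sig = ⟨2 | 0⟩
  P={3,6}:  v_{3} + v_{6} = 0 ; sig = ⟨2 | 0⟩
  P={0,1}:  v_{0} + v_{1} = v_{6} ; sig = ⟨2 | 1⟩
  P={0,3}:  v_{0} + v_{3} = v_{4} ; sig = ⟨2 | 1⟩
  P={1,3}:  v_{1} + v_{3} = v_{5} ; sig = ⟨2 | 1⟩
  P={1,6}:  v_{1} + v_{6} = v_{2} ; sig = ⟨2 | 1⟩
  P={2,3}:  v_{2} + v_{3} = v_{1} ; sig = ⟨2 | 1⟩
  P={2,4}:  v_{2} + v_{4} = v_{6} ; sig = ⟨2 | 1⟩
  P={4,5}:  v_{4} + v_{5} = v_{3} ; sig = ⟨2 | 1⟩
  P={4,6}:  v_{4} + v_{6} = v_{0} ; sig = ⟨2 | 1⟩
  P={5,6}:  v_{5} + v_{6} = v_{1} ; sig = ⟨2 | 1⟩
  P={0,2}:  v_{0} + v_{2} = 2·v_{6} ; sig = ⟨2 | 2⟩
  P={2,5}:  v_{2} + v_{5} = 2·v_{1} ; sig = ⟨2 | 2⟩

so the primitive-relation signature multiset is
{ ⟨2 | 0⟩ ×3,  ⟨2 | 1⟩ ×9,  ⟨2 | 2⟩ ×2 }


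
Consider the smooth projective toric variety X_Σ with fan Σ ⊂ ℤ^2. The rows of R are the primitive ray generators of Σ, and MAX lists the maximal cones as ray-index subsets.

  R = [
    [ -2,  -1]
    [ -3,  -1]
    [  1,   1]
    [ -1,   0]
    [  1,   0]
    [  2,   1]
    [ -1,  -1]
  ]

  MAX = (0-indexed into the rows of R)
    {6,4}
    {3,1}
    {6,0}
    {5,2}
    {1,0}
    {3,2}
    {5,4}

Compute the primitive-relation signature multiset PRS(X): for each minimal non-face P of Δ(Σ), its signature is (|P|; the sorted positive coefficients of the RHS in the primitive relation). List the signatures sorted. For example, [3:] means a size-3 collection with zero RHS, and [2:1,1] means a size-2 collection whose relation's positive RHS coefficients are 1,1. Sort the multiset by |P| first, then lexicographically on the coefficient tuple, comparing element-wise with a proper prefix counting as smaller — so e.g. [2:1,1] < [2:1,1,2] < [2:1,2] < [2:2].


|primitive collections| = 14. Relations:

  {0,5}:  v_{0} + v_{5} = 0  ⇒ sig = [2:]
  {2,6}:  v_{2} + v_{6} = 0  ⇒ sig = [2:]
  {3,4}:  v_{3} + v_{4} = 0  ⇒ sig = [2:]
  {0,2}:  v_{0} + v_{2} = v_{3}  ⇒ sig = [2:1]
  {0,3}:  v_{0} + v_{3} = v_{1}  ⇒ sig = [2:1]
  {0,4}:  v_{0} + v_{4} = v_{6}  ⇒ sig = [2:1]
  {1,4}:  v_{1} + v_{4} = v_{0}  ⇒ sig = [2:1]
  {1,5}:  v_{1} + v_{5} = v_{3}  ⇒ sig = [2:1]
  {2,4}:  v_{2} + v_{4} = v_{5}  ⇒ sig = [2:1]
  {3,5}:  v_{3} + v_{5} = v_{2}  ⇒ sig = [2:1]
  {3,6}:  v_{3} + v_{6} = v_{0}  ⇒ sig = [2:1]
  {5,6}:  v_{5} + v_{6} = v_{4}  ⇒ sig = [2:1]
  {1,2}:  v_{1} + v_{2} = 2·v_{3}  ⇒ sig = [2:2]
  {1,6}:  v_{1} + v_{6} = 2·v_{0}  ⇒ sig = [2:2]

Sorted signature multiset PRS(X):
    |P|=2: 14 collections, coeffs (), (), (), (1), (1), (1), (1), (1), (1), (1), (1), (1), (2), (2)


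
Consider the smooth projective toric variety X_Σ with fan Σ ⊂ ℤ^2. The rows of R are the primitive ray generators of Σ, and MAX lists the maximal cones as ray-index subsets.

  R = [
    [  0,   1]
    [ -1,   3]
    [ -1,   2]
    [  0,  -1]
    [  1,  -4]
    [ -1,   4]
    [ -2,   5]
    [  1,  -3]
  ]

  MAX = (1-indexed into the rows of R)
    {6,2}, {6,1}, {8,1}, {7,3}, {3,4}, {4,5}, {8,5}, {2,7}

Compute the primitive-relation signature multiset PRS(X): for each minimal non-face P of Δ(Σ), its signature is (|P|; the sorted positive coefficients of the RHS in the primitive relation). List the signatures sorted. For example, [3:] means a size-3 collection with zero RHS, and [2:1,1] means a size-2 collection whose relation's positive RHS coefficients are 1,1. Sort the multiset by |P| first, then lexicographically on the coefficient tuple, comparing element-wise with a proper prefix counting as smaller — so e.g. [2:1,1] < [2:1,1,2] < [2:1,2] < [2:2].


Σ has 20 primitive collections:

  P={1,4}:  v_{1} + v_{4} = 0  ⟹  sig = [2:]
  P={2,8}:  v_{2} + v_{8} = 0  ⟹  sig = [2:]
  P={5,6}:  v_{5} + v_{6} = 0  ⟹  sig = [2:]
  P={1,2}:  v_{1} + v_{2} = v_{6}  ⟹  sig = [2:1]
  P={1,3}:  v_{1} + v_{3} = v_{2}  ⟹  sig = [2:1]
  P={1,5}:  v_{1} + v_{5} = v_{8}  ⟹  sig = [2:1]
  P={2,3}:  v_{2} + v_{3} = v_{7}  ⟹  sig = [2:1]
  P={2,4}:  v_{2} + v_{4} = v_{3}  ⟹  sig = [2:1]
  P={2,5}:  v_{2} + v_{5} = v_{4}  ⟹  sig = [2:1]
  P={3,8}:  v_{3} + v_{8} = v_{4}  ⟹  sig = [2:1]
  P={4,6}:  v_{4} + v_{6} = v_{2}  ⟹  sig = [2:1]
  P={4,8}:  v_{4} + v_{8} = v_{5}  ⟹  sig = [2:1]
  P={6,8}:  v_{6} + v_{8} = v_{1}  ⟹  sig = [2:1]
  P={7,8}:  v_{7} + v_{8} = v_{3}  ⟹  sig = [2:1]
  P={5,7}:  v_{5} + v_{7} = v_{3} + v_{4}  ⟹  sig = [2:1,1]
  P={1,7}:  v_{1} + v_{7} = 2·v_{2}  ⟹  sig = [2:2]
  P={3,5}:  v_{3} + v_{5} = 2·v_{4}  ⟹  sig = [2:2]
  P={3,6}:  v_{3} + v_{6} = 2·v_{2}  ⟹  sig = [2:2]
  P={4,7}:  v_{4} + v_{7} = 2·v_{3}  ⟹  sig = [2:2]
  P={6,7}:  v_{6} + v_{7} = 3·v_{2}  ⟹  sig = [2:3]

so the primitive-relation signature multiset is
    |P|=2: 20 collections, coeffs (), (), (), (1), (1), (1), (1), (1), (1), (1), (1), (1), (1), (1), (1,1), (2), (2), (2), (2), (3)
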